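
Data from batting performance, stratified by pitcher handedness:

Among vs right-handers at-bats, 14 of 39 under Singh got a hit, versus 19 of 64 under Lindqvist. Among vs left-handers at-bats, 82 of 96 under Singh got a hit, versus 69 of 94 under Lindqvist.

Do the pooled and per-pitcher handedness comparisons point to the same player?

Yes

Vs right-handers: Singh 14/39 = 35.9%, Lindqvist 19/64 = 29.7% → Singh
Vs left-handers: Singh 82/96 = 85.4%, Lindqvist 69/94 = 73.4% → Singh
Overall: Singh 96/135 = 71.1%, Lindqvist 88/158 = 55.7% → Singh
Singh wins overall and in every pitcher group — no reversal.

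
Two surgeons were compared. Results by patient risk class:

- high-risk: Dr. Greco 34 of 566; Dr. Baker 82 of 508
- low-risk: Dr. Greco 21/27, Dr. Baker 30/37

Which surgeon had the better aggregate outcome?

Dr. Baker

High-risk: Dr. Greco 34/566 = 6.0%, Dr. Baker 82/508 = 16.1% → Dr. Baker
Low-risk: Dr. Greco 21/27 = 77.8%, Dr. Baker 30/37 = 81.1% → Dr. Baker
Overall: Dr. Greco 55/593 = 9.3%, Dr. Baker 112/545 = 20.6% → Dr. Baker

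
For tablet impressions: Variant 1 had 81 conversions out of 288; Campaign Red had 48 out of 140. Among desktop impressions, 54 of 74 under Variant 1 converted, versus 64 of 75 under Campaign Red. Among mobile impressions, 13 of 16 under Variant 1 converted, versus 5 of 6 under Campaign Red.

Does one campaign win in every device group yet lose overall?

Tablet: Variant 1 81/288 = 28.1%, Campaign Red 48/140 = 34.3% → Campaign Red
Desktop: Variant 1 54/74 = 73.0%, Campaign Red 64/75 = 85.3% → Campaign Red
Mobile: Variant 1 13/16 = 81.2%, Campaign Red 5/6 = 83.3% → Campaign Red
Overall: Variant 1 148/378 = 39.2%, Campaign Red 117/221 = 52.9% → Campaign Red
Campaign Red wins overall and in every device group — no reversal.

No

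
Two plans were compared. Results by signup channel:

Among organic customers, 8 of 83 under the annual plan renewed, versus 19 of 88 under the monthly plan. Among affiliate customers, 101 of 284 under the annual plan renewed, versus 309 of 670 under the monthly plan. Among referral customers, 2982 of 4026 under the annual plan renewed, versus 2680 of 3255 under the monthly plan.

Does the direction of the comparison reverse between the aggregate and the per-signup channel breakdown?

Organic: the annual plan 8/83 = 9.6%, the monthly plan 19/88 = 21.6% → the monthly plan
Affiliate: the annual plan 101/284 = 35.6%, the monthly plan 309/670 = 46.1% → the monthly plan
Referral: the annual plan 2982/4026 = 74.1%, the monthly plan 2680/3255 = 82.3% → the monthly plan
Overall: the annual plan 3091/4393 = 70.4%, the monthly plan 3008/4013 = 75.0% → the monthly plan
The monthly plan wins overall and in every signup group — no reversal.

No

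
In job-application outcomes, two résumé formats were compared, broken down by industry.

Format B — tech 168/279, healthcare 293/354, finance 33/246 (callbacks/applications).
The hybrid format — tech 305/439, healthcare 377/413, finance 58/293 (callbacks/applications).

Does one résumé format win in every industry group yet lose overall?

No

Tech: Format B 168/279 = 60.2%, the hybrid format 305/439 = 69.5% → the hybrid format
Healthcare: Format B 293/354 = 82.8%, the hybrid format 377/413 = 91.3% → the hybrid format
Finance: Format B 33/246 = 13.4%, the hybrid format 58/293 = 19.8% → the hybrid format
Overall: Format B 494/879 = 56.2%, the hybrid format 740/1145 = 64.6% → the hybrid format
The hybrid format wins overall and in every industry group — no reversal.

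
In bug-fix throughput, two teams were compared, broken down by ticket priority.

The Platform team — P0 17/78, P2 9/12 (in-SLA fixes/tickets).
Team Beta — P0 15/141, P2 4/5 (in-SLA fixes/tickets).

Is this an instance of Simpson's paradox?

P0: the Platform team 17/78 = 21.8%, Team Beta 15/141 = 10.6% → the Platform team
P2: the Platform team 9/12 = 75.0%, Team Beta 4/5 = 80.0% → Team Beta
Overall: the Platform team 26/90 = 28.9%, Team Beta 19/146 = 13.0% → the Platform team
Neither sweeps: the Platform team wins 1 of 2 groups, Team Beta wins 1. The Platform team wins overall but not every group — no Simpson reversal.

No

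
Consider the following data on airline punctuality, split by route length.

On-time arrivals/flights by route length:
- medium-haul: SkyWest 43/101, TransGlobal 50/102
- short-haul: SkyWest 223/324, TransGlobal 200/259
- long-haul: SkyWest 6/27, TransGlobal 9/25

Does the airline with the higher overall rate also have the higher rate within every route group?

Medium-haul: SkyWest 43/101 = 42.6%, TransGlobal 50/102 = 49.0% → TransGlobal
Short-haul: SkyWest 223/324 = 68.8%, TransGlobal 200/259 = 77.2% → TransGlobal
Long-haul: SkyWest 6/27 = 22.2%, TransGlobal 9/25 = 36.0% → TransGlobal
Overall: SkyWest 272/452 = 60.2%, TransGlobal 259/386 = 67.1% → TransGlobal
TransGlobal wins overall and in every route group — no reversal.

Yes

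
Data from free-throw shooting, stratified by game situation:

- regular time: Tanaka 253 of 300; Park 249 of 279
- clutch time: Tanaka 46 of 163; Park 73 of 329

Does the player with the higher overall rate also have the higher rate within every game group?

No

Regular time: Tanaka 253/300 = 84.3%, Park 249/279 = 89.2% → Park
Clutch time: Tanaka 46/163 = 28.2%, Park 73/329 = 22.2% → Tanaka
Overall: Tanaka 299/463 = 64.6%, Park 322/608 = 53.0% → Tanaka
Neither sweeps: Tanaka wins 1 of 2 groups, Park wins 1. Tanaka wins overall but not every group — no Simpson reversal.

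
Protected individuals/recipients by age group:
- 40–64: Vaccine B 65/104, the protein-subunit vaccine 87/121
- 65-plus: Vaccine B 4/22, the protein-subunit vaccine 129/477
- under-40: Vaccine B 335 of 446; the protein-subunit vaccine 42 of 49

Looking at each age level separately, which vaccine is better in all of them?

the protein-subunit vaccine

40–64: Vaccine B 65/104 = 62.5%, the protein-subunit vaccine 87/121 = 71.9% → the protein-subunit vaccine
65-plus: Vaccine B 4/22 = 18.2%, the protein-subunit vaccine 129/477 = 27.0% → the protein-subunit vaccine
Under-40: Vaccine B 335/446 = 75.1%, the protein-subunit vaccine 42/49 = 85.7% → the protein-subunit vaccine
The protein-subunit vaccine has the higher rate in all 3 groups.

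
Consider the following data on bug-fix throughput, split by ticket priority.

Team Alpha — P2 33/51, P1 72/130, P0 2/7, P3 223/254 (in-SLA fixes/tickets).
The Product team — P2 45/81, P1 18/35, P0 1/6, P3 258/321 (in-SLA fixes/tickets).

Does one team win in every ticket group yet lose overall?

No

P2: Team Alpha 33/51 = 64.7%, the Product team 45/81 = 55.6% → Team Alpha
P1: Team Alpha 72/130 = 55.4%, the Product team 18/35 = 51.4% → Team Alpha
P0: Team Alpha 2/7 = 28.6%, the Product team 1/6 = 16.7% → Team Alpha
P3: Team Alpha 223/254 = 87.8%, the Product team 258/321 = 80.4% → Team Alpha
Overall: Team Alpha 330/442 = 74.7%, the Product team 322/443 = 72.7% → Team Alpha
Team Alpha wins overall and in every ticket group — no reversal.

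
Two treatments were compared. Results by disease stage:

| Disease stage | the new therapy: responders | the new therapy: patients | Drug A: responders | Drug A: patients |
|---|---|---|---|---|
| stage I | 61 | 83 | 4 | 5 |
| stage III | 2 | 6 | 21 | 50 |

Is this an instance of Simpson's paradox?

Stage I: the new therapy 61/83 = 73.5%, Drug A 4/5 = 80.0% → Drug A
Stage III: the new therapy 2/6 = 33.3%, Drug A 21/50 = 42.0% → Drug A
Overall: the new therapy 63/89 = 70.8%, Drug A 25/55 = 45.5% → the new therapy
Drug A wins each disease group but the new therapy wins overall — the comparison reverses. Drug A's patients skew toward stage III, which has a lower base rate.

Yes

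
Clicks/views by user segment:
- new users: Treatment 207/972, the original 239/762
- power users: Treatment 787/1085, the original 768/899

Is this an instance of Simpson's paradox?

No

New users: Treatment 207/972 = 21.3%, the original 239/762 = 31.4% → the original
Power users: Treatment 787/1085 = 72.5%, the original 768/899 = 85.4% → the original
Overall: Treatment 994/2057 = 48.3%, the original 1007/1661 = 60.6% → the original
The original wins overall and in every user group — no reversal.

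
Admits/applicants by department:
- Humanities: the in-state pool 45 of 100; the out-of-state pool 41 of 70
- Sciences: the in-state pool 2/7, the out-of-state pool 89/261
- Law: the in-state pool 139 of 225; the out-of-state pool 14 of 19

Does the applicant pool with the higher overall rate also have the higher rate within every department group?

Humanities: the in-state pool 45/100 = 45.0%, the out-of-state pool 41/70 = 58.6% → the out-of-state pool
Sciences: the in-state pool 2/7 = 28.6%, the out-of-state pool 89/261 = 34.1% → the out-of-state pool
Law: the in-state pool 139/225 = 61.8%, the out-of-state pool 14/19 = 73.7% → the out-of-state pool
Overall: the in-state pool 186/332 = 56.0%, the out-of-state pool 144/350 = 41.1% → the in-state pool
The out-of-state pool wins each department group but the in-state pool wins overall — the comparison reverses. The out-of-state pool's applicants skew toward Sciences, which has a lower base rate.

No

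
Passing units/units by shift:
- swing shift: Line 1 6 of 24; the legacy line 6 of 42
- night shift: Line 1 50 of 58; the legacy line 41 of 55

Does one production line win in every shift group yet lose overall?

Swing shift: Line 1 6/24 = 25.0%, the legacy line 6/42 = 14.3% → Line 1
Night shift: Line 1 50/58 = 86.2%, the legacy line 41/55 = 74.5% → Line 1
Overall: Line 1 56/82 = 68.3%, the legacy line 47/97 = 48.5% → Line 1
Line 1 wins overall and in every shift group — no reversal.

No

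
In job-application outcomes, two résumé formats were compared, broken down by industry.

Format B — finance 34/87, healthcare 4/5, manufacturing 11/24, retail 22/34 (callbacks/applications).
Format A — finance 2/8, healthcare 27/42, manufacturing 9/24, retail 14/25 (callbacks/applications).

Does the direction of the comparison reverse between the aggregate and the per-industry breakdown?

Yes

Finance: Format B 34/87 = 39.1%, Format A 2/8 = 25.0% → Format B
Healthcare: Format B 4/5 = 80.0%, Format A 27/42 = 64.3% → Format B
Manufacturing: Format B 11/24 = 45.8%, Format A 9/24 = 37.5% → Format B
Retail: Format B 22/34 = 64.7%, Format A 14/25 = 56.0% → Format B
Overall: Format B 71/150 = 47.3%, Format A 52/99 = 52.5% → Format A
Format B wins each industry group but Format A wins overall — the comparison reverses. Format B's applications skew toward finance, which has a lower base rate.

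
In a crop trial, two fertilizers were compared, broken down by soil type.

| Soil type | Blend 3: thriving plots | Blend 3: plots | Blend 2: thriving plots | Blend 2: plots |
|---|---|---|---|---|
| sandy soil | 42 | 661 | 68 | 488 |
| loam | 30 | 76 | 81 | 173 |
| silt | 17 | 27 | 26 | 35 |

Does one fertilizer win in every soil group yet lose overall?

Sandy soil: Blend 3 42/661 = 6.4%, Blend 2 68/488 = 13.9% → Blend 2
Loam: Blend 3 30/76 = 39.5%, Blend 2 81/173 = 46.8% → Blend 2
Silt: Blend 3 17/27 = 63.0%, Blend 2 26/35 = 74.3% → Blend 2
Overall: Blend 3 89/764 = 11.6%, Blend 2 175/696 = 25.1% → Blend 2
Blend 2 wins overall and in every soil group — no reversal.

No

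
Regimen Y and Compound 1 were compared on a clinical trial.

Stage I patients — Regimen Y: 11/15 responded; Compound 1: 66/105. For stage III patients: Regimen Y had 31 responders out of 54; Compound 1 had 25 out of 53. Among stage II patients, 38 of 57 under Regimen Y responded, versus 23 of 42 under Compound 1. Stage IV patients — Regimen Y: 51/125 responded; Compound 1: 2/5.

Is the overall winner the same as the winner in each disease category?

No

Stage I: Regimen Y 11/15 = 73.3%, Compound 1 66/105 = 62.9% → Regimen Y
Stage III: Regimen Y 31/54 = 57.4%, Compound 1 25/53 = 47.2% → Regimen Y
Stage II: Regimen Y 38/57 = 66.7%, Compound 1 23/42 = 54.8% → Regimen Y
Stage IV: Regimen Y 51/125 = 40.8%, Compound 1 2/5 = 40.0% → Regimen Y
Overall: Regimen Y 131/251 = 52.2%, Compound 1 116/205 = 56.6% → Compound 1
Regimen Y wins each disease group but Compound 1 wins overall — the comparison reverses. Regimen Y's patients skew toward stage IV, which has a lower base rate.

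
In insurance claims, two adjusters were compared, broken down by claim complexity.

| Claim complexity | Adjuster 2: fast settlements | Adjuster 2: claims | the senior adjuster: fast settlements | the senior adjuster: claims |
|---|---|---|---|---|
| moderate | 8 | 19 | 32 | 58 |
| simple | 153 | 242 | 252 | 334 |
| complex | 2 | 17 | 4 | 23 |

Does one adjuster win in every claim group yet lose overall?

No

Moderate: Adjuster 2 8/19 = 42.1%, the senior adjuster 32/58 = 55.2% → the senior adjuster
Simple: Adjuster 2 153/242 = 63.2%, the senior adjuster 252/334 = 75.4% → the senior adjuster
Complex: Adjuster 2 2/17 = 11.8%, the senior adjuster 4/23 = 17.4% → the senior adjuster
Overall: Adjuster 2 163/278 = 58.6%, the senior adjuster 288/415 = 69.4% → the senior adjuster
The senior adjuster wins overall and in every claim group — no reversal.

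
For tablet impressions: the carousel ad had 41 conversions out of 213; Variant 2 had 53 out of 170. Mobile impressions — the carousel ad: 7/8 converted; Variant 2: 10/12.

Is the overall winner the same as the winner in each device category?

No

Tablet: the carousel ad 41/213 = 19.2%, Variant 2 53/170 = 31.2% → Variant 2
Mobile: the carousel ad 7/8 = 87.5%, Variant 2 10/12 = 83.3% → the carousel ad
Overall: the carousel ad 48/221 = 21.7%, Variant 2 63/182 = 34.6% → Variant 2
Neither sweeps: the carousel ad wins 1 of 2 groups, Variant 2 wins 1. Variant 2 wins overall but not every group — no Simpson reversal.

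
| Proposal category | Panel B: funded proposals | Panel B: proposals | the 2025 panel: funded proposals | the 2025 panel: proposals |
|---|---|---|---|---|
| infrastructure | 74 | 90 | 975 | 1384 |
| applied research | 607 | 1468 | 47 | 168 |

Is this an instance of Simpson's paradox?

Infrastructure: Panel B 74/90 = 82.2%, the 2025 panel 975/1384 = 70.4% → Panel B
Applied research: Panel B 607/1468 = 41.3%, the 2025 panel 47/168 = 28.0% → Panel B
Overall: Panel B 681/1558 = 43.7%, the 2025 panel 1022/1552 = 65.9% → the 2025 panel
Panel B wins each proposal group but the 2025 panel wins overall — the comparison reverses. Panel B's proposals skew toward applied research, which has a lower base rate.

Yes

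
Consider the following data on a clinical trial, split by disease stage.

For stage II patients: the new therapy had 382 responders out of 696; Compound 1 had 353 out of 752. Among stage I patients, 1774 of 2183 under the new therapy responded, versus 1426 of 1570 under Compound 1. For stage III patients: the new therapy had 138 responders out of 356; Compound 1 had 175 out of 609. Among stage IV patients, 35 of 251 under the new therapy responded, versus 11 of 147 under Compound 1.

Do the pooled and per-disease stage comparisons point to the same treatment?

No

Stage II: the new therapy 382/696 = 54.9%, Compound 1 353/752 = 46.9% → the new therapy
Stage I: the new therapy 1774/2183 = 81.3%, Compound 1 1426/1570 = 90.8% → Compound 1
Stage III: the new therapy 138/356 = 38.8%, Compound 1 175/609 = 28.7% → the new therapy
Stage IV: the new therapy 35/251 = 13.9%, Compound 1 11/147 = 7.5% → the new therapy
Overall: the new therapy 2329/3486 = 66.8%, Compound 1 1965/3078 = 63.8% → the new therapy
Neither sweeps: the new therapy wins 3 of 4 groups, Compound 1 wins 1. The new therapy wins overall but not every group — no Simpson reversal.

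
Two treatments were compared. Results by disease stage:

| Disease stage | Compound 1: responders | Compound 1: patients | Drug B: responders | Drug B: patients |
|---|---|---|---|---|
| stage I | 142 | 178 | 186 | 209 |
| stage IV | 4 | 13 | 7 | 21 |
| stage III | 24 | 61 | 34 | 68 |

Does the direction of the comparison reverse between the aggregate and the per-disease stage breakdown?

No

Stage I: Compound 1 142/178 = 79.8%, Drug B 186/209 = 89.0% → Drug B
Stage IV: Compound 1 4/13 = 30.8%, Drug B 7/21 = 33.3% → Drug B
Stage III: Compound 1 24/61 = 39.3%, Drug B 34/68 = 50.0% → Drug B
Overall: Compound 1 170/252 = 67.5%, Drug B 227/298 = 76.2% → Drug B
Drug B wins overall and in every disease group — no reversal.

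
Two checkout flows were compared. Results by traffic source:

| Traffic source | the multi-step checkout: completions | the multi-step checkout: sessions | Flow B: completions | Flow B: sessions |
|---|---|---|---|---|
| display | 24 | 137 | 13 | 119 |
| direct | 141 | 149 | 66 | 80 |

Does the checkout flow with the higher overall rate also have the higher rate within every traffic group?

Yes

Display: the multi-step checkout 24/137 = 17.5%, Flow B 13/119 = 10.9% → the multi-step checkout
Direct: the multi-step checkout 141/149 = 94.6%, Flow B 66/80 = 82.5% → the multi-step checkout
Overall: the multi-step checkout 165/286 = 57.7%, Flow B 79/199 = 39.7% → the multi-step checkout
The multi-step checkout wins overall and in every traffic group — no reversal.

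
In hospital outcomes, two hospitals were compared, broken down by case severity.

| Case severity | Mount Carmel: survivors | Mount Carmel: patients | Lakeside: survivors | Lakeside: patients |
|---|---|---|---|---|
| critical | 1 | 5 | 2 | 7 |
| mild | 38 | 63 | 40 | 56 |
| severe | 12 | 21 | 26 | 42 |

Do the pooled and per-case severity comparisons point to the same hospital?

Critical: Mount Carmel 1/5 = 20.0%, Lakeside 2/7 = 28.6% → Lakeside
Mild: Mount Carmel 38/63 = 60.3%, Lakeside 40/56 = 71.4% → Lakeside
Severe: Mount Carmel 12/21 = 57.1%, Lakeside 26/42 = 61.9% → Lakeside
Overall: Mount Carmel 51/89 = 57.3%, Lakeside 68/105 = 64.8% → Lakeside
Lakeside wins overall and in every case group — no reversal.

Yes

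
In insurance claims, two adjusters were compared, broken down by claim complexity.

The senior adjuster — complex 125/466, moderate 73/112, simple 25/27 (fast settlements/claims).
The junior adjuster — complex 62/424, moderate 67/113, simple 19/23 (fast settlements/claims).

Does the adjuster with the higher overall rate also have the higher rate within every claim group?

Complex: the senior adjuster 125/466 = 26.8%, the junior adjuster 62/424 = 14.6% → the senior adjuster
Moderate: the senior adjuster 73/112 = 65.2%, the junior adjuster 67/113 = 59.3% → the senior adjuster
Simple: the senior adjuster 25/27 = 92.6%, the junior adjuster 19/23 = 82.6% → the senior adjuster
Overall: the senior adjuster 223/605 = 36.9%, the junior adjuster 148/560 = 26.4% → the senior adjuster
The senior adjuster wins overall and in every claim group — no reversal.

Yes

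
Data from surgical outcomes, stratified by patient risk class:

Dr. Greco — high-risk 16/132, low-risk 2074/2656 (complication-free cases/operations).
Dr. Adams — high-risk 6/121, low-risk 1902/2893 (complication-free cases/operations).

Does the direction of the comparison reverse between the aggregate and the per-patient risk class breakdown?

No

High-risk: Dr. Greco 16/132 = 12.1%, Dr. Adams 6/121 = 5.0% → Dr. Greco
Low-risk: Dr. Greco 2074/2656 = 78.1%, Dr. Adams 1902/2893 = 65.7% → Dr. Greco
Overall: Dr. Greco 2090/2788 = 75.0%, Dr. Adams 1908/3014 = 63.3% → Dr. Greco
Dr. Greco wins overall and in every patient risk group — no reversal.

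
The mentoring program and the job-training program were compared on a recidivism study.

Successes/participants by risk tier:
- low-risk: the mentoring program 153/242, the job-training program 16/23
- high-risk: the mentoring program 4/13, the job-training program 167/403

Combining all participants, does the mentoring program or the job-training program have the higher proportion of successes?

Low-risk: the mentoring program 153/242 = 63.2%, the job-training program 16/23 = 69.6% → the job-training program
High-risk: the mentoring program 4/13 = 30.8%, the job-training program 167/403 = 41.4% → the job-training program
Overall: the mentoring program 157/255 = 61.6%, the job-training program 183/426 = 43.0% → the mentoring program
(The job-training program wins every risk group but the mentoring program wins overall — the job-training program's participants skew toward the low-rate high-risk group.)

the mentoring program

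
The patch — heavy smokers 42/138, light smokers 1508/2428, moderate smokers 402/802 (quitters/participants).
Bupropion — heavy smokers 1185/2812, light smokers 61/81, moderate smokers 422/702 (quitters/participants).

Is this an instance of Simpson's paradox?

Yes

Heavy smokers: the patch 42/138 = 30.4%, bupropion 1185/2812 = 42.1% → bupropion
Light smokers: the patch 1508/2428 = 62.1%, bupropion 61/81 = 75.3% → bupropion
Moderate smokers: the patch 402/802 = 50.1%, bupropion 422/702 = 60.1% → bupropion
Overall: the patch 1952/3368 = 58.0%, bupropion 1668/3595 = 46.4% → the patch
Bupropion wins each dependence group but the patch wins overall — the comparison reverses. Bupropion's participants skew toward heavy smokers, which has a lower base rate.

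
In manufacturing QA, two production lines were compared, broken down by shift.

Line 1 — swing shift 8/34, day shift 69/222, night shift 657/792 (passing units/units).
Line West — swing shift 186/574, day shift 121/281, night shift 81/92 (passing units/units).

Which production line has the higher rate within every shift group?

Line West

Swing shift: Line 1 8/34 = 23.5%, Line West 186/574 = 32.4% → Line West
Day shift: Line 1 69/222 = 31.1%, Line West 121/281 = 43.1% → Line West
Night shift: Line 1 657/792 = 83.0%, Line West 81/92 = 88.0% → Line West
Line West has the higher rate in all 3 groups.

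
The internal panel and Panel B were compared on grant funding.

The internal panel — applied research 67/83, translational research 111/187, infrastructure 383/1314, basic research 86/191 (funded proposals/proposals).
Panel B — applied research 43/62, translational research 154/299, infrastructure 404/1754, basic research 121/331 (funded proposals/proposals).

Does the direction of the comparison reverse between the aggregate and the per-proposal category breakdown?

Applied research: the internal panel 67/83 = 80.7%, Panel B 43/62 = 69.4% → the internal panel
Translational research: the internal panel 111/187 = 59.4%, Panel B 154/299 = 51.5% → the internal panel
Infrastructure: the internal panel 383/1314 = 29.1%, Panel B 404/1754 = 23.0% → the internal panel
Basic research: the internal panel 86/191 = 45.0%, Panel B 121/331 = 36.6% → the internal panel
Overall: the internal panel 647/1775 = 36.5%, Panel B 722/2446 = 29.5% → the internal panel
The internal panel wins overall and in every proposal group — no reversal.

No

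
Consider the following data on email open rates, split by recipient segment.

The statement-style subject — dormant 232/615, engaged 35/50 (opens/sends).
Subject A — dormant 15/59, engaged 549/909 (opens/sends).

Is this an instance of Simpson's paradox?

Dormant: the statement-style subject 232/615 = 37.7%, Subject A 15/59 = 25.4% → the statement-style subject
Engaged: the statement-style subject 35/50 = 70.0%, Subject A 549/909 = 60.4% → the statement-style subject
Overall: the statement-style subject 267/665 = 40.2%, Subject A 564/968 = 58.3% → Subject A
The statement-style subject wins each recipient group but Subject A wins overall — the comparison reverses. The statement-style subject's sends skew toward dormant, which has a lower base rate.

Yes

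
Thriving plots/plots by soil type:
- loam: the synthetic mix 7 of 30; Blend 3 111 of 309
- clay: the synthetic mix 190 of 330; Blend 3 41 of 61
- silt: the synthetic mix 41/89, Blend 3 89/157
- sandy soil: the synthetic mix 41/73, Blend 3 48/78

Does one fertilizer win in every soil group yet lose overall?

Yes

Loam: the synthetic mix 7/30 = 23.3%, Blend 3 111/309 = 35.9% → Blend 3
Clay: the synthetic mix 190/330 = 57.6%, Blend 3 41/61 = 67.2% → Blend 3
Silt: the synthetic mix 41/89 = 46.1%, Blend 3 89/157 = 56.7% → Blend 3
Sandy soil: the synthetic mix 41/73 = 56.2%, Blend 3 48/78 = 61.5% → Blend 3
Overall: the synthetic mix 279/522 = 53.4%, Blend 3 289/605 = 47.8% → the synthetic mix
Blend 3 wins each soil group but the synthetic mix wins overall — the comparison reverses. Blend 3's plots skew toward loam, which has a lower base rate.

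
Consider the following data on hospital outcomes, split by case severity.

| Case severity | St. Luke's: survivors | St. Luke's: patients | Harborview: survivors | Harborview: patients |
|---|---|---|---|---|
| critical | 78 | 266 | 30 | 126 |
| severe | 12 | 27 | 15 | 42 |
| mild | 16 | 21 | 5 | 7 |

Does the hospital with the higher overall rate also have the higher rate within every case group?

Critical: St. Luke's 78/266 = 29.3%, Harborview 30/126 = 23.8% → St. Luke's
Severe: St. Luke's 12/27 = 44.4%, Harborview 15/42 = 35.7% → St. Luke's
Mild: St. Luke's 16/21 = 76.2%, Harborview 5/7 = 71.4% → St. Luke's
Overall: St. Luke's 106/314 = 33.8%, Harborview 50/175 = 28.6% → St. Luke's
St. Luke's wins overall and in every case group — no reversal.

Yes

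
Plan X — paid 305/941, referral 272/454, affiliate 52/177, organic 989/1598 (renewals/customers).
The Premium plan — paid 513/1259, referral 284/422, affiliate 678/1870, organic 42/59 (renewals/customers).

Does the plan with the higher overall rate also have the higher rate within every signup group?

Paid: Plan X 305/941 = 32.4%, the Premium plan 513/1259 = 40.7% → the Premium plan
Referral: Plan X 272/454 = 59.9%, the Premium plan 284/422 = 67.3% → the Premium plan
Affiliate: Plan X 52/177 = 29.4%, the Premium plan 678/1870 = 36.3% → the Premium plan
Organic: Plan X 989/1598 = 61.9%, the Premium plan 42/59 = 71.2% → the Premium plan
Overall: Plan X 1618/3170 = 51.0%, the Premium plan 1517/3610 = 42.0% → Plan X
The Premium plan wins each signup group but Plan X wins overall — the comparison reverses. The Premium plan's customers skew toward affiliate, which has a lower base rate.

No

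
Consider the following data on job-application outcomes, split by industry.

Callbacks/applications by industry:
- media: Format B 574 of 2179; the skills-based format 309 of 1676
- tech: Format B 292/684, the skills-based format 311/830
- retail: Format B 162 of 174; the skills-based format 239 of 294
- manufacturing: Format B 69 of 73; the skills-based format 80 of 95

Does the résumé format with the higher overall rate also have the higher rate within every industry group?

Yes

Media: Format B 574/2179 = 26.3%, the skills-based format 309/1676 = 18.4% → Format B
Tech: Format B 292/684 = 42.7%, the skills-based format 311/830 = 37.5% → Format B
Retail: Format B 162/174 = 93.1%, the skills-based format 239/294 = 81.3% → Format B
Manufacturing: Format B 69/73 = 94.5%, the skills-based format 80/95 = 84.2% → Format B
Overall: Format B 1097/3110 = 35.3%, the skills-based format 939/2895 = 32.4% → Format B
Format B wins overall and in every industry group — no reversal.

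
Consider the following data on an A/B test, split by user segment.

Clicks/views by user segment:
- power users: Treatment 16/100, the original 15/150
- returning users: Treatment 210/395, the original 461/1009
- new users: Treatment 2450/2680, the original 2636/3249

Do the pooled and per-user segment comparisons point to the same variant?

Power users: Treatment 16/100 = 16.0%, the original 15/150 = 10.0% → Treatment
Returning users: Treatment 210/395 = 53.2%, the original 461/1009 = 45.7% → Treatment
New users: Treatment 2450/2680 = 91.4%, the original 2636/3249 = 81.1% → Treatment
Overall: Treatment 2676/3175 = 84.3%, the original 3112/4408 = 70.6% → Treatment
Treatment wins overall and in every user group — no reversal.

Yes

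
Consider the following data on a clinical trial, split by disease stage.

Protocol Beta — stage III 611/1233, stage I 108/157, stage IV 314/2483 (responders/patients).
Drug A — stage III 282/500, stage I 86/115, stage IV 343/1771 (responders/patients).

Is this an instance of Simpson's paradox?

No

Stage III: Protocol Beta 611/1233 = 49.6%, Drug A 282/500 = 56.4% → Drug A
Stage I: Protocol Beta 108/157 = 68.8%, Drug A 86/115 = 74.8% → Drug A
Stage IV: Protocol Beta 314/2483 = 12.6%, Drug A 343/1771 = 19.4% → Drug A
Overall: Protocol Beta 1033/3873 = 26.7%, Drug A 711/2386 = 29.8% → Drug A
Drug A wins overall and in every disease group — no reversal.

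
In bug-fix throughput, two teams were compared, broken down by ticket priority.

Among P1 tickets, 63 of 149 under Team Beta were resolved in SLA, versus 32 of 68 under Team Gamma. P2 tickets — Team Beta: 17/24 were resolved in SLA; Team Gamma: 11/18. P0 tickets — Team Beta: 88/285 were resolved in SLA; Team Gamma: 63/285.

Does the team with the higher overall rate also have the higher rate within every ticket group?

P1: Team Beta 63/149 = 42.3%, Team Gamma 32/68 = 47.1% → Team Gamma
P2: Team Beta 17/24 = 70.8%, Team Gamma 11/18 = 61.1% → Team Beta
P0: Team Beta 88/285 = 30.9%, Team Gamma 63/285 = 22.1% → Team Beta
Overall: Team Beta 168/458 = 36.7%, Team Gamma 106/371 = 28.6% → Team Beta
Neither sweeps: Team Beta wins 2 of 3 groups, Team Gamma wins 1. Team Beta wins overall but not every group — no Simpson reversal.

No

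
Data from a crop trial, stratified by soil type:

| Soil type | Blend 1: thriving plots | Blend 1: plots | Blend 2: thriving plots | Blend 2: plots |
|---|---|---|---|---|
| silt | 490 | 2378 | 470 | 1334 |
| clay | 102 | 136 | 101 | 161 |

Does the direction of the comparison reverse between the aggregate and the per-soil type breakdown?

No

Silt: Blend 1 490/2378 = 20.6%, Blend 2 470/1334 = 35.2% → Blend 2
Clay: Blend 1 102/136 = 75.0%, Blend 2 101/161 = 62.7% → Blend 1
Overall: Blend 1 592/2514 = 23.5%, Blend 2 571/1495 = 38.2% → Blend 2
Neither sweeps: Blend 1 wins 1 of 2 groups, Blend 2 wins 1. Blend 2 wins overall but not every group — no Simpson reversal.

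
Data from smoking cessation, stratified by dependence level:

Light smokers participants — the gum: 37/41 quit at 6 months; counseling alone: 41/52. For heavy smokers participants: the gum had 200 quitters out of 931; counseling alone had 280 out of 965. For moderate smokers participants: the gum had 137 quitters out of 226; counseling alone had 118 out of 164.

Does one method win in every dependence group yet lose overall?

No

Light smokers: the gum 37/41 = 90.2%, counseling alone 41/52 = 78.8% → the gum
Heavy smokers: the gum 200/931 = 21.5%, counseling alone 280/965 = 29.0% → counseling alone
Moderate smokers: the gum 137/226 = 60.6%, counseling alone 118/164 = 72.0% → counseling alone
Overall: the gum 374/1198 = 31.2%, counseling alone 439/1181 = 37.2% → counseling alone
Neither sweeps: the gum wins 1 of 3 groups, counseling alone wins 2. Counseling alone wins overall but not every group — no Simpson reversal.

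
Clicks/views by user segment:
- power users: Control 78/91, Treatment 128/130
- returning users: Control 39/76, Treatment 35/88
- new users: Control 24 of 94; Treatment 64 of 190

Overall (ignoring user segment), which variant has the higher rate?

Power users: Control 78/91 = 85.7%, Treatment 128/130 = 98.5% → Treatment
Returning users: Control 39/76 = 51.3%, Treatment 35/88 = 39.8% → Control
New users: Control 24/94 = 25.5%, Treatment 64/190 = 33.7% → Treatment
Overall: Control 141/261 = 54.0%, Treatment 227/408 = 55.6% → Treatment
(Neither sweeps every user group, but Treatment has the higher pooled rate.)

Treatment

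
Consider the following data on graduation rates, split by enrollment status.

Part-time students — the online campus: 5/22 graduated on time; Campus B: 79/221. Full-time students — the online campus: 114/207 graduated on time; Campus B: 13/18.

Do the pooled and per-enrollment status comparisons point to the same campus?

No

Part-time: the online campus 5/22 = 22.7%, Campus B 79/221 = 35.7% → Campus B
Full-time: the online campus 114/207 = 55.1%, Campus B 13/18 = 72.2% → Campus B
Overall: the online campus 119/229 = 52.0%, Campus B 92/239 = 38.5% → the online campus
Campus B wins each enrollment group but the online campus wins overall — the comparison reverses. Campus B's students skew toward part-time, which has a lower base rate.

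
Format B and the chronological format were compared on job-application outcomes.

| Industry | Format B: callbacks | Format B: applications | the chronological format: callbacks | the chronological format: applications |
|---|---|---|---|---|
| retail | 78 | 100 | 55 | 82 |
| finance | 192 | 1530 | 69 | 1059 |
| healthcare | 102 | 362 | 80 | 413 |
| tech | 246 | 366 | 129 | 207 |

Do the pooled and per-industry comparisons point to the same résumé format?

Retail: Format B 78/100 = 78.0%, the chronological format 55/82 = 67.1% → Format B
Finance: Format B 192/1530 = 12.5%, the chronological format 69/1059 = 6.5% → Format B
Healthcare: Format B 102/362 = 28.2%, the chronological format 80/413 = 19.4% → Format B
Tech: Format B 246/366 = 67.2%, the chronological format 129/207 = 62.3% → Format B
Overall: Format B 618/2358 = 26.2%, the chronological format 333/1761 = 18.9% → Format B
Format B wins overall and in every industry group — no reversal.

Yes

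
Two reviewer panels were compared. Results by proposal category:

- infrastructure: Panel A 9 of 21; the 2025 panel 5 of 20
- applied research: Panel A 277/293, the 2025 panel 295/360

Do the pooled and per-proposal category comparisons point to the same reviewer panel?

Infrastructure: Panel A 9/21 = 42.9%, the 2025 panel 5/20 = 25.0% → Panel A
Applied research: Panel A 277/293 = 94.5%, the 2025 panel 295/360 = 81.9% → Panel A
Overall: Panel A 286/314 = 91.1%, the 2025 panel 300/380 = 78.9% → Panel A
Panel A wins overall and in every proposal group — no reversal.

Yes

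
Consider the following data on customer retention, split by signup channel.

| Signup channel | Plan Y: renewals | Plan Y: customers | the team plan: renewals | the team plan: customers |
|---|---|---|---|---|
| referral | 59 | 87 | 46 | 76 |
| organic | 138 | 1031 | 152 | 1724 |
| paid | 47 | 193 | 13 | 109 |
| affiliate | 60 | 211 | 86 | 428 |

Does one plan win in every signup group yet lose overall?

Referral: Plan Y 59/87 = 67.8%, the team plan 46/76 = 60.5% → Plan Y
Organic: Plan Y 138/1031 = 13.4%, the team plan 152/1724 = 8.8% → Plan Y
Paid: Plan Y 47/193 = 24.4%, the team plan 13/109 = 11.9% → Plan Y
Affiliate: Plan Y 60/211 = 28.4%, the team plan 86/428 = 20.1% → Plan Y
Overall: Plan Y 304/1522 = 20.0%, the team plan 297/2337 = 12.7% → Plan Y
Plan Y wins overall and in every signup group — no reversal.

No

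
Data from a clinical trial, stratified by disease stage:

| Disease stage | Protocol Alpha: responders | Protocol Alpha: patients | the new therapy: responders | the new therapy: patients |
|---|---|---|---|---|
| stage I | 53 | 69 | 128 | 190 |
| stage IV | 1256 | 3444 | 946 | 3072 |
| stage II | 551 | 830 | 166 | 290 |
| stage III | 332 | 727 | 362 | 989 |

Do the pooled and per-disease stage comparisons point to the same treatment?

Stage I: Protocol Alpha 53/69 = 76.8%, the new therapy 128/190 = 67.4% → Protocol Alpha
Stage IV: Protocol Alpha 1256/3444 = 36.5%, the new therapy 946/3072 = 30.8% → Protocol Alpha
Stage II: Protocol Alpha 551/830 = 66.4%, the new therapy 166/290 = 57.2% → Protocol Alpha
Stage III: Protocol Alpha 332/727 = 45.7%, the new therapy 362/989 = 36.6% → Protocol Alpha
Overall: Protocol Alpha 2192/5070 = 43.2%, the new therapy 1602/4541 = 35.3% → Protocol Alpha
Protocol Alpha wins overall and in every disease group — no reversal.

Yes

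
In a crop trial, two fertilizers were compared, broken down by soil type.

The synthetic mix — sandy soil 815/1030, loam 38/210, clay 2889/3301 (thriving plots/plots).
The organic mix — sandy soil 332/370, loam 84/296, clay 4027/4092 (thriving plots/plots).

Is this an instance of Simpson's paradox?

Sandy soil: the synthetic mix 815/1030 = 79.1%, the organic mix 332/370 = 89.7% → the organic mix
Loam: the synthetic mix 38/210 = 18.1%, the organic mix 84/296 = 28.4% → the organic mix
Clay: the synthetic mix 2889/3301 = 87.5%, the organic mix 4027/4092 = 98.4% → the organic mix
Overall: the synthetic mix 3742/4541 = 82.4%, the organic mix 4443/4758 = 93.4% → the organic mix
The organic mix wins overall and in every soil group — no reversal.

No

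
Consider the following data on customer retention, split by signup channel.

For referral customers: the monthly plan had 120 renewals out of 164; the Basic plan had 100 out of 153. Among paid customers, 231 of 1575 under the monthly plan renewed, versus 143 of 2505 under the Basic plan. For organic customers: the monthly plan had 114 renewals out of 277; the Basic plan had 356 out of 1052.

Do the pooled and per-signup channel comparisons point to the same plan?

Yes

Referral: the monthly plan 120/164 = 73.2%, the Basic plan 100/153 = 65.4% → the monthly plan
Paid: the monthly plan 231/1575 = 14.7%, the Basic plan 143/2505 = 5.7% → the monthly plan
Organic: the monthly plan 114/277 = 41.2%, the Basic plan 356/1052 = 33.8% → the monthly plan
Overall: the monthly plan 465/2016 = 23.1%, the Basic plan 599/3710 = 16.1% → the monthly plan
The monthly plan wins overall and in every signup group — no reversal.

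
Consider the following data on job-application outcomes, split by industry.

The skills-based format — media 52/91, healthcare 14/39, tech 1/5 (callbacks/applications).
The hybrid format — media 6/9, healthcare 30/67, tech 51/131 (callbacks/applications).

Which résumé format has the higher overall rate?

Media: the skills-based format 52/91 = 57.1%, the hybrid format 6/9 = 66.7% → the hybrid format
Healthcare: the skills-based format 14/39 = 35.9%, the hybrid format 30/67 = 44.8% → the hybrid format
Tech: the skills-based format 1/5 = 20.0%, the hybrid format 51/131 = 38.9% → the hybrid format
Overall: the skills-based format 67/135 = 49.6%, the hybrid format 87/207 = 42.0% → the skills-based format
(The hybrid format wins every industry group but the skills-based format wins overall — the hybrid format's applications skew toward the low-rate tech group.)

the skills-based format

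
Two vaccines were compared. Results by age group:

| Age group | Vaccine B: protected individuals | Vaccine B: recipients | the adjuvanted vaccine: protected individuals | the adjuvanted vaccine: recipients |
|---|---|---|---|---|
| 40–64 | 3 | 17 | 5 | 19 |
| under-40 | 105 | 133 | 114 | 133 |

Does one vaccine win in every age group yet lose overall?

40–64: Vaccine B 3/17 = 17.6%, the adjuvanted vaccine 5/19 = 26.3% → the adjuvanted vaccine
Under-40: Vaccine B 105/133 = 78.9%, the adjuvanted vaccine 114/133 = 85.7% → the adjuvanted vaccine
Overall: Vaccine B 108/150 = 72.0%, the adjuvanted vaccine 119/152 = 78.3% → the adjuvanted vaccine
The adjuvanted vaccine wins overall and in every age group — no reversal.

No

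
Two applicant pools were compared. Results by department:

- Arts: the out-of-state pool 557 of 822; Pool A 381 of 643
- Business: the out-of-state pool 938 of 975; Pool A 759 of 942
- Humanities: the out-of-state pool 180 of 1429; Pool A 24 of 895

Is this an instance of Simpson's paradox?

No

Arts: the out-of-state pool 557/822 = 67.8%, Pool A 381/643 = 59.3% → the out-of-state pool
Business: the out-of-state pool 938/975 = 96.2%, Pool A 759/942 = 80.6% → the out-of-state pool
Humanities: the out-of-state pool 180/1429 = 12.6%, Pool A 24/895 = 2.7% → the out-of-state pool
Overall: the out-of-state pool 1675/3226 = 51.9%, Pool A 1164/2480 = 46.9% → the out-of-state pool
The out-of-state pool wins overall and in every department group — no reversal.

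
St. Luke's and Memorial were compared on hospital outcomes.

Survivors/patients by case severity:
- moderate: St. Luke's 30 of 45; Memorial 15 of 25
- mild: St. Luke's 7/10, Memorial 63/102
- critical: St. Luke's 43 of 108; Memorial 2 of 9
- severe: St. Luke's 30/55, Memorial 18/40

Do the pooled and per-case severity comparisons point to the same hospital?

Moderate: St. Luke's 30/45 = 66.7%, Memorial 15/25 = 60.0% → St. Luke's
Mild: St. Luke's 7/10 = 70.0%, Memorial 63/102 = 61.8% → St. Luke's
Critical: St. Luke's 43/108 = 39.8%, Memorial 2/9 = 22.2% → St. Luke's
Severe: St. Luke's 30/55 = 54.5%, Memorial 18/40 = 45.0% → St. Luke's
Overall: St. Luke's 110/218 = 50.5%, Memorial 98/176 = 55.7% → Memorial
St. Luke's wins each case group but Memorial wins overall — the comparison reverses. St. Luke's's patients skew toward critical, which has a lower base rate.

No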